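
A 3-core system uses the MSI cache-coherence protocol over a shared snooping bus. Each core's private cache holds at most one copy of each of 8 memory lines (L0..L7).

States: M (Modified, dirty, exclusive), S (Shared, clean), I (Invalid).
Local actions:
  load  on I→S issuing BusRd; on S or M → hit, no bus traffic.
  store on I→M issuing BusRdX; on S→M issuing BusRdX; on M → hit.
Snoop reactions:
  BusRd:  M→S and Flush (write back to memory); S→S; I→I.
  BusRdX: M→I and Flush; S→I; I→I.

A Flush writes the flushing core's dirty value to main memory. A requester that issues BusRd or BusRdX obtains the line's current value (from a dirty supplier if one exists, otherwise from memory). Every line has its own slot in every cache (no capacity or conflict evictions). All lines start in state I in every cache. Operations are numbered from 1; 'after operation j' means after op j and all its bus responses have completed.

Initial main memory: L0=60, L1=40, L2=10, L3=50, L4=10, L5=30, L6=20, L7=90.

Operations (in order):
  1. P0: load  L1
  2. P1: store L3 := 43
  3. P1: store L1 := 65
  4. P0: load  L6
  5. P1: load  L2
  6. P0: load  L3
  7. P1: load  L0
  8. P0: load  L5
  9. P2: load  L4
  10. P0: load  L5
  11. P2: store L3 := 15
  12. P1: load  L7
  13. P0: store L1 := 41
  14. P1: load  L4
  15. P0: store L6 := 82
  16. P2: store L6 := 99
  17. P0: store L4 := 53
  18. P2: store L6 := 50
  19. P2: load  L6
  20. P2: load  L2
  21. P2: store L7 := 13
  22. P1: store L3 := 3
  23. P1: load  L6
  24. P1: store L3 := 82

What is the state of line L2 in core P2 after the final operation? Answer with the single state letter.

state = S

  op1 P0: load  L1 → S/I/I on L1; bus BusRd; mem=40
  op2 P1: store L3 := 43 → I/M/I on L3; bus BusRdX; mem=50
  op3 P1: store L1 := 65 → I/M/I on L1; bus BusRdX; mem=40
  op4 P0: load  L6 → S/I/I on L6; bus BusRd; mem=20
  op5 P1: load  L2 → I/S/I on L2; bus BusRd; mem=10
  op6 P0: load  L3 → S/S/I on L3; bus BusRd Flush; mem=43
  op7 P1: load  L0 → I/S/I on L0; bus BusRd; mem=60
  op8 P0: load  L5 → S/I/I on L5; bus BusRd; mem=30
  op9 P2: load  L4 → I/I/S on L4; bus BusRd; mem=10
  op10 P0: load  L5 → S/I/I on L5; bus (none); mem=30
  op11 P2: store L3 := 15 → I/I/M on L3; bus BusRdX; mem=43
  op12 P1: load  L7 → I/S/I on L7; bus BusRd; mem=90
  op13 P0: store L1 := 41 → M/I/I on L1; bus BusRdX Flush; mem=65
  op14 P1: load  L4 → I/S/S on L4; bus BusRd; mem=10
  op15 P0: store L6 := 82 → M/I/I on L6; bus BusRdX; mem=20
  op16 P2: store L6 := 99 → I/I/M on L6; bus BusRdX Flush; mem=82
  op17 P0: store L4 := 53 → M/I/I on L4; bus BusRdX; mem=10
  op18 P2: store L6 := 50 → I/I/M on L6; bus (none); mem=82
  op19 P2: load  L6 → I/I/M on L6; bus (none); mem=82
  op20 P2: load  L2 → I/S/S on L2; bus BusRd; mem=10
  op21 P2: store L7 := 13 → I/I/M on L7; bus BusRdX; mem=90
  op22 P1: store L3 := 3 → I/M/I on L3; bus BusRdX Flush; mem=15
  op23 P1: load  L6 → I/S/S on L6; bus BusRd Flush; mem=50
  op24 P1: store L3 := 82 → I/M/I on L3; bus (none); mem=15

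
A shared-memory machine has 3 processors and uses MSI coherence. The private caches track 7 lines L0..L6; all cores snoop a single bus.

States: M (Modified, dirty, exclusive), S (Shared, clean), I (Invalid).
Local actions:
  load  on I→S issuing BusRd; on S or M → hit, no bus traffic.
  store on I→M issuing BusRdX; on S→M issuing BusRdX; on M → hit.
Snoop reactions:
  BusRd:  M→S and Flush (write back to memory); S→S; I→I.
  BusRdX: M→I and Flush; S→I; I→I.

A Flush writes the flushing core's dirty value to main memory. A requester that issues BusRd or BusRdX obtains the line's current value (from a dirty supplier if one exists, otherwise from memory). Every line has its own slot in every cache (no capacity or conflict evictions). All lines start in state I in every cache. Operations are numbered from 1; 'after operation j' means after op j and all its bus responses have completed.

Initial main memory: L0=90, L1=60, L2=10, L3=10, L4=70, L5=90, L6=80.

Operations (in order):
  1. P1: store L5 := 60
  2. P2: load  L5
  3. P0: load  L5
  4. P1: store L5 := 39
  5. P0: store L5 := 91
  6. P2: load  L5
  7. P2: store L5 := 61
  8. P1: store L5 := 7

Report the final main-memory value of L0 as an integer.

memory[L0] = 90

1. P1: store L5 := 60  bus=[BusRdX]  L5: P0=I P1=M P2=I  mem[L5]=90
2. P2: load  L5  bus=[BusRd,Flush]  L5: P0=I P1=S P2=S  mem[L5]=60
3. P0: load  L5  bus=[BusRd]  L5: P0=S P1=S P2=S  mem[L5]=60
4. P1: store L5 := 39  bus=[BusRdX]  L5: P0=I P1=M P2=I  mem[L5]=60
5. P0: store L5 := 91  bus=[BusRdX,Flush]  L5: P0=M P1=I P2=I  mem[L5]=39
6. P2: load  L5  bus=[BusRd,Flush]  L5: P0=S P1=I P2=S  mem[L5]=91
7. P2: store L5 := 61  bus=[BusRdX]  L5: P0=I P1=I P2=M  mem[L5]=91
8. P1: store L5 := 7  bus=[BusRdX,Flush]  L5: P0=I P1=M P2=I  mem[L5]=61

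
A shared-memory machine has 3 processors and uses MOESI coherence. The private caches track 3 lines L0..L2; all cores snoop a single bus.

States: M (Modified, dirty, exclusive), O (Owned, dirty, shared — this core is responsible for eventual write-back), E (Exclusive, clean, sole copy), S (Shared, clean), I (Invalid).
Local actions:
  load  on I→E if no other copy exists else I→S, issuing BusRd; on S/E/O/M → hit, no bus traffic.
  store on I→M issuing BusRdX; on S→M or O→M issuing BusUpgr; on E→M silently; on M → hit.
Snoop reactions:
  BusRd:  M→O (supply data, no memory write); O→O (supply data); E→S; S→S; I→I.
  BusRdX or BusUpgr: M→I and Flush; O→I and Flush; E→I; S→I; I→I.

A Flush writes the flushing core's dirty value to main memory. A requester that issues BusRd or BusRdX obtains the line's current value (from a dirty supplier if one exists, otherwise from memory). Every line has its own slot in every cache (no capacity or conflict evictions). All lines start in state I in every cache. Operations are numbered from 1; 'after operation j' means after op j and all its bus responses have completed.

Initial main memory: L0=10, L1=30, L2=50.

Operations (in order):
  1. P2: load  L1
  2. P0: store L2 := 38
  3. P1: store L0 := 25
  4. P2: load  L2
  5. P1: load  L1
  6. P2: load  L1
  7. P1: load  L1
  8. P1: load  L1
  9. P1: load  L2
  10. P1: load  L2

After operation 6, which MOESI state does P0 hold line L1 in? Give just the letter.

state = I

[1] P2: load  L1 | P0:I, P1:I, P2:E(30) | bus: BusRd
[2] P0: store L2 := 38 | P0:M(38), P1:I, P2:I | bus: BusRdX
[3] P1: store L0 := 25 | P0:I, P1:M(25), P2:I | bus: BusRdX
[4] P2: load  L2 | P0:O(38), P1:I, P2:S(38) | bus: BusRd
[5] P1: load  L1 | P0:I, P1:S(30), P2:S(30) | bus: BusRd
[6] P2: load  L1 | P0:I, P1:S(30), P2:S(30) | bus: none
[7] P1: load  L1 | P0:I, P1:S(30), P2:S(30) | bus: none
[8] P1: load  L1 | P0:I, P1:S(30), P2:S(30) | bus: none
[9] P1: load  L2 | P0:O(38), P1:S(38), P2:S(38) | bus: BusRd
[10] P1: load  L2 | P0:O(38), P1:S(38), P2:S(38) | bus: none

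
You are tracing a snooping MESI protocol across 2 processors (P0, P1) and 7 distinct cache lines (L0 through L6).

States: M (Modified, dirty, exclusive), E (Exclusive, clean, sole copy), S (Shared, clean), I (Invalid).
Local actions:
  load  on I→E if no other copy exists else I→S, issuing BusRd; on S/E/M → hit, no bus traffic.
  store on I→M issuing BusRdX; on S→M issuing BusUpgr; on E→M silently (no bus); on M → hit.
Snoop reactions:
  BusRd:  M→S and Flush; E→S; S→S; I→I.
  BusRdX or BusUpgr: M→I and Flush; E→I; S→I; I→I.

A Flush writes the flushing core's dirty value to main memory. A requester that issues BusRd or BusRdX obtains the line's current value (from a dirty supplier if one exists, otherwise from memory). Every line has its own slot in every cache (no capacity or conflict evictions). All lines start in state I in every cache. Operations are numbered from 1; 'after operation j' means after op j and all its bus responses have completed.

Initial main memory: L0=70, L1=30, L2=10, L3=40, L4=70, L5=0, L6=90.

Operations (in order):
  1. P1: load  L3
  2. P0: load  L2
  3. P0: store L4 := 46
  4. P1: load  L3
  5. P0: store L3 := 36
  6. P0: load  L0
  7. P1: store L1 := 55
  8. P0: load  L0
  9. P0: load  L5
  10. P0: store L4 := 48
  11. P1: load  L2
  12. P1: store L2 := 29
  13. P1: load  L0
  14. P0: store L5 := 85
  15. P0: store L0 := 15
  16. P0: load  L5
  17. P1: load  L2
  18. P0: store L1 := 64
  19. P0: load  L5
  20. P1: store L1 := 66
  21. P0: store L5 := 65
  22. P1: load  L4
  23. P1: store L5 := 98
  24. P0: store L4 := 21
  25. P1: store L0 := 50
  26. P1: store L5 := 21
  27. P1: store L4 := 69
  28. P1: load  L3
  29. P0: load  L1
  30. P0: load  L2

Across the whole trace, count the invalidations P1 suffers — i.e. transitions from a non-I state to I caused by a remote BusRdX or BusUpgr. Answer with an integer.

invalidations = 4

step 1: P1: load  L3  ⟶  IE  (L3)  txn=BusRd  M[L3]=40
step 2: P0: load  L2  ⟶  EI  (L2)  txn=BusRd  M[L2]=10
step 3: P0: store L4 := 46  ⟶  MI  (L4)  txn=BusRdX  M[L4]=70
step 4: P1: load  L3  ⟶  IE  (L3)  txn=∅  M[L3]=40
step 5: P0: store L3 := 36  ⟶  MI  (L3)  txn=BusRdX  M[L3]=40
step 6: P0: load  L0  ⟶  EI  (L0)  txn=BusRd  M[L0]=70
step 7: P1: store L1 := 55  ⟶  IM  (L1)  txn=BusRdX  M[L1]=30
step 8: P0: load  L0  ⟶  EI  (L0)  txn=∅  M[L0]=70
step 9: P0: load  L5  ⟶  EI  (L5)  txn=BusRd  M[L5]=0
step 10: P0: store L4 := 48  ⟶  MI  (L4)  txn=∅  M[L4]=70
step 11: P1: load  L2  ⟶  SS  (L2)  txn=BusRd  M[L2]=10
step 12: P1: store L2 := 29  ⟶  IM  (L2)  txn=BusUpgr  M[L2]=10
step 13: P1: load  L0  ⟶  SS  (L0)  txn=BusRd  M[L0]=70
step 14: P0: store L5 := 85  ⟶  MI  (L5)  txn=∅  M[L5]=0
step 15: P0: store L0 := 15  ⟶  MI  (L0)  txn=BusUpgr  M[L0]=70
step 16: P0: load  L5  ⟶  MI  (L5)  txn=∅  M[L5]=0
step 17: P1: load  L2  ⟶  IM  (L2)  txn=∅  M[L2]=10
step 18: P0: store L1 := 64  ⟶  MI  (L1)  txn=BusRdX+Flush  M[L1]=55
step 19: P0: load  L5  ⟶  MI  (L5)  txn=∅  M[L5]=0
step 20: P1: store L1 := 66  ⟶  IM  (L1)  txn=BusRdX+Flush  M[L1]=64
step 21: P0: store L5 := 65  ⟶  MI  (L5)  txn=∅  M[L5]=0
step 22: P1: load  L4  ⟶  SS  (L4)  txn=BusRd+Flush  M[L4]=48
step 23: P1: store L5 := 98  ⟶  IM  (L5)  txn=BusRdX+Flush  M[L5]=65
step 24: P0: store L4 := 21  ⟶  MI  (L4)  txn=BusUpgr  M[L4]=48
step 25: P1: store L0 := 50  ⟶  IM  (L0)  txn=BusRdX+Flush  M[L0]=15
step 26: P1: store L5 := 21  ⟶  IM  (L5)  txn=∅  M[L5]=65
step 27: P1: store L4 := 69  ⟶  IM  (L4)  txn=BusRdX+Flush  M[L4]=21
step 28: P1: load  L3  ⟶  SS  (L3)  txn=BusRd+Flush  M[L3]=36
step 29: P0: load  L1  ⟶  SS  (L1)  txn=BusRd+Flush  M[L1]=66
step 30: P0: load  L2  ⟶  SS  (L2)  txn=BusRd+Flush  M[L2]=29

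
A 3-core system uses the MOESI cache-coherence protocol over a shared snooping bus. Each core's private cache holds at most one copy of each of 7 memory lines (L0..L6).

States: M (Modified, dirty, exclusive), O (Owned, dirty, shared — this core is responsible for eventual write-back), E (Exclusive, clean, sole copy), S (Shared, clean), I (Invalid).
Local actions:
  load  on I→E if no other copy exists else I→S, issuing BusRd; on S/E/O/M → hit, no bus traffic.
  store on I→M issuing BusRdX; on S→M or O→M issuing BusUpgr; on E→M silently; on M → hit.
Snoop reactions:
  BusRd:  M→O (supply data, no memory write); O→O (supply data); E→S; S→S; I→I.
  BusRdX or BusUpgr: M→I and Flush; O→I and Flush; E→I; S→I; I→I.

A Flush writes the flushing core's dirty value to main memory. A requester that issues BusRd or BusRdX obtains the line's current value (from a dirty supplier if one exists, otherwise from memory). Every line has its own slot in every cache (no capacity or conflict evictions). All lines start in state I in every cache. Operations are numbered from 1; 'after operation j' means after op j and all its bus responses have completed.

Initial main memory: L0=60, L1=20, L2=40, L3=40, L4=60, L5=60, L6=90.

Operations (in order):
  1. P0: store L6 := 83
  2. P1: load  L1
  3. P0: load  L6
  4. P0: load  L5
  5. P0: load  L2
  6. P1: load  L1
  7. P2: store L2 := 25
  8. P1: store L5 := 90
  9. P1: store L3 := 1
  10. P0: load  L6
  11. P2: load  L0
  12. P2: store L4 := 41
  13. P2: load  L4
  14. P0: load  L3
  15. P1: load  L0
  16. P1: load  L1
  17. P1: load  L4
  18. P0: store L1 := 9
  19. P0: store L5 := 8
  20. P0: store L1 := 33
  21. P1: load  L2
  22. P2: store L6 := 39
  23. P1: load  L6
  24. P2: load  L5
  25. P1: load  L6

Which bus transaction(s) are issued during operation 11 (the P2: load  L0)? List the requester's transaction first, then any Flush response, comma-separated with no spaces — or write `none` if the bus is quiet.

  op1 P0: store L6 := 83 → M/I/I on L6; bus BusRdX; mem=90
  op2 P1: load  L1 → I/E/I on L1; bus BusRd; mem=20
  op3 P0: load  L6 → M/I/I on L6; bus (none); mem=90
  op4 P0: load  L5 → E/I/I on L5; bus BusRd; mem=60
  op5 P0: load  L2 → E/I/I on L2; bus BusRd; mem=40
  op6 P1: load  L1 → I/E/I on L1; bus (none); mem=20
  op7 P2: store L2 := 25 → I/I/M on L2; bus BusRdX; mem=40
  op8 P1: store L5 := 90 → I/M/I on L5; bus BusRdX; mem=60
  op9 P1: store L3 := 1 → I/M/I on L3; bus BusRdX; mem=40
  op10 P0: load  L6 → M/I/I on L6; bus (none); mem=90
  op11 P2: load  L0 → I/I/E on L0; bus BusRd; mem=60
  op12 P2: store L4 := 41 → I/I/M on L4; bus BusRdX; mem=60
  op13 P2: load  L4 → I/I/M on L4; bus (none); mem=60
  op14 P0: load  L3 → S/O/I on L3; bus BusRd; mem=40
  op15 P1: load  L0 → I/S/S on L0; bus BusRd; mem=60
  op16 P1: load  L1 → I/E/I on L1; bus (none); mem=20
  op17 P1: load  L4 → I/S/O on L4; bus BusRd; mem=60
  op18 P0: store L1 := 9 → M/I/I on L1; bus BusRdX; mem=20
  op19 P0: store L5 := 8 → M/I/I on L5; bus BusRdX Flush; mem=90
  op20 P0: store L1 := 33 → M/I/I on L1; bus (none); mem=20
  op21 P1: load  L2 → I/S/O on L2; bus BusRd; mem=40
  op22 P2: store L6 := 39 → I/I/M on L6; bus BusRdX Flush; mem=83
  op23 P1: load  L6 → I/S/O on L6; bus BusRd; mem=83
  op24 P2: load  L5 → O/I/S on L5; bus BusRd; mem=90
  op25 P1: load  L6 → I/S/O on L6; bus (none); mem=83

bus = BusRd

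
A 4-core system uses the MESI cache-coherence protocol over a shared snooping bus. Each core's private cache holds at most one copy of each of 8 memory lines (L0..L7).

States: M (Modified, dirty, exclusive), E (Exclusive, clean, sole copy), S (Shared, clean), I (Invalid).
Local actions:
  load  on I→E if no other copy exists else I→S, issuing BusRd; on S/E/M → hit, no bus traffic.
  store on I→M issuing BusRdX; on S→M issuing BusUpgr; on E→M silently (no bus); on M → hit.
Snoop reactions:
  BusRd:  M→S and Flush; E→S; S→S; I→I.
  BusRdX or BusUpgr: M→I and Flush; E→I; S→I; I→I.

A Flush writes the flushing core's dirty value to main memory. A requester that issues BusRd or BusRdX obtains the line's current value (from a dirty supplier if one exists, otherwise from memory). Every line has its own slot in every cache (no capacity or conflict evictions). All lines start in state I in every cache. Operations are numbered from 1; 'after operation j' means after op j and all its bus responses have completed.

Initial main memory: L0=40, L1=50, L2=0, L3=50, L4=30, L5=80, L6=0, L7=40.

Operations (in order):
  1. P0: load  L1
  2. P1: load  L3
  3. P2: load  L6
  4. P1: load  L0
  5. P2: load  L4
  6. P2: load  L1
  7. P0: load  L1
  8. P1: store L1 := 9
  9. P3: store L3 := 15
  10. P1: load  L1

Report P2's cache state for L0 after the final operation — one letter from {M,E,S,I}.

step 1: P0: load  L1  ⟶  EIII  (L1)  txn=BusRd  M[L1]=50
step 2: P1: load  L3  ⟶  IEII  (L3)  txn=BusRd  M[L3]=50
step 3: P2: load  L6  ⟶  IIEI  (L6)  txn=BusRd  M[L6]=0
step 4: P1: load  L0  ⟶  IEII  (L0)  txn=BusRd  M[L0]=40
step 5: P2: load  L4  ⟶  IIEI  (L4)  txn=BusRd  M[L4]=30
step 6: P2: load  L1  ⟶  SISI  (L1)  txn=BusRd  M[L1]=50
step 7: P0: load  L1  ⟶  SISI  (L1)  txn=∅  M[L1]=50
step 8: P1: store L1 := 9  ⟶  IMII  (L1)  txn=BusRdX  M[L1]=50
step 9: P3: store L3 := 15  ⟶  IIIM  (L3)  txn=BusRdX  M[L3]=50
step 10: P1: load  L1  ⟶  IMII  (L1)  txn=∅  M[L1]=50

state = I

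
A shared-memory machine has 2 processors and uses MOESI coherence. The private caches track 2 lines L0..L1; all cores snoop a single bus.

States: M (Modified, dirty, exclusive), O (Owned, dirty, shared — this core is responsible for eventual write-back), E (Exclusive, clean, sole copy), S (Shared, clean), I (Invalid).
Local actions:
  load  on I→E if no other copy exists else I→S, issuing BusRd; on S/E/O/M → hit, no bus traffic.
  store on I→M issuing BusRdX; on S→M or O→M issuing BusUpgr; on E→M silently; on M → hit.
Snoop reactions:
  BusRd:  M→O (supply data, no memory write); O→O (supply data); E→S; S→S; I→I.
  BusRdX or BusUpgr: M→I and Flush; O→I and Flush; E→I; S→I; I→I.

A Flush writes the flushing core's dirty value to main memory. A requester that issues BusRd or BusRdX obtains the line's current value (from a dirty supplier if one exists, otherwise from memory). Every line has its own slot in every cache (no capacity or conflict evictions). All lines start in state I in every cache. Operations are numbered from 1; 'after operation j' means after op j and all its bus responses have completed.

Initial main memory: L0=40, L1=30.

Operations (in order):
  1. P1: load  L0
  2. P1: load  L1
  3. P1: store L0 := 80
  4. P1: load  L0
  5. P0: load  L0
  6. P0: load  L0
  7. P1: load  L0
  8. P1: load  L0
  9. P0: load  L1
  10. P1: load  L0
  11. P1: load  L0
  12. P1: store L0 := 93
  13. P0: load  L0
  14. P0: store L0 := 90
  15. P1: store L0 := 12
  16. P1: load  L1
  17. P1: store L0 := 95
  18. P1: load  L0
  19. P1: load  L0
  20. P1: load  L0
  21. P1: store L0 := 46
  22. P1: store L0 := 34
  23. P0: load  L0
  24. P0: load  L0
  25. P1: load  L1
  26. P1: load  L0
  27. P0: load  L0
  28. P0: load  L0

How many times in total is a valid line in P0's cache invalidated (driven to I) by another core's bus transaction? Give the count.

invalidations = 2

  op1 P1: load  L0 → I/E on L0; bus BusRd; mem=40
  op2 P1: load  L1 → I/E on L1; bus BusRd; mem=30
  op3 P1: store L0 := 80 → I/M on L0; bus (none); mem=40
  op4 P1: load  L0 → I/M on L0; bus (none); mem=40
  op5 P0: load  L0 → S/O on L0; bus BusRd; mem=40
  op6 P0: load  L0 → S/O on L0; bus (none); mem=40
  op7 P1: load  L0 → S/O on L0; bus (none); mem=40
  op8 P1: load  L0 → S/O on L0; bus (none); mem=40
  op9 P0: load  L1 → S/S on L1; bus BusRd; mem=30
  op10 P1: load  L0 → S/O on L0; bus (none); mem=40
  op11 P1: load  L0 → S/O on L0; bus (none); mem=40
  op12 P1: store L0 := 93 → I/M on L0; bus BusUpgr; mem=40
  op13 P0: load  L0 → S/O on L0; bus BusRd; mem=40
  op14 P0: store L0 := 90 → M/I on L0; bus BusUpgr Flush; mem=93
  op15 P1: store L0 := 12 → I/M on L0; bus BusRdX Flush; mem=90
  op16 P1: load  L1 → S/S on L1; bus (none); mem=30
  op17 P1: store L0 := 95 → I/M on L0; bus (none); mem=90
  op18 P1: load  L0 → I/M on L0; bus (none); mem=90
  op19 P1: load  L0 → I/M on L0; bus (none); mem=90
  op20 P1: load  L0 → I/M on L0; bus (none); mem=90
  op21 P1: store L0 := 46 → I/M on L0; bus (none); mem=90
  op22 P1: store L0 := 34 → I/M on L0; bus (none); mem=90
  op23 P0: load  L0 → S/O on L0; bus BusRd; mem=90
  op24 P0: load  L0 → S/O on L0; bus (none); mem=90
  op25 P1: load  L1 → S/S on L1; bus (none); mem=30
  op26 P1: load  L0 → S/O on L0; bus (none); mem=90
  op27 P0: load  L0 → S/O on L0; bus (none); mem=90
  op28 P0: load  L0 → S/O on L0; bus (none); mem=90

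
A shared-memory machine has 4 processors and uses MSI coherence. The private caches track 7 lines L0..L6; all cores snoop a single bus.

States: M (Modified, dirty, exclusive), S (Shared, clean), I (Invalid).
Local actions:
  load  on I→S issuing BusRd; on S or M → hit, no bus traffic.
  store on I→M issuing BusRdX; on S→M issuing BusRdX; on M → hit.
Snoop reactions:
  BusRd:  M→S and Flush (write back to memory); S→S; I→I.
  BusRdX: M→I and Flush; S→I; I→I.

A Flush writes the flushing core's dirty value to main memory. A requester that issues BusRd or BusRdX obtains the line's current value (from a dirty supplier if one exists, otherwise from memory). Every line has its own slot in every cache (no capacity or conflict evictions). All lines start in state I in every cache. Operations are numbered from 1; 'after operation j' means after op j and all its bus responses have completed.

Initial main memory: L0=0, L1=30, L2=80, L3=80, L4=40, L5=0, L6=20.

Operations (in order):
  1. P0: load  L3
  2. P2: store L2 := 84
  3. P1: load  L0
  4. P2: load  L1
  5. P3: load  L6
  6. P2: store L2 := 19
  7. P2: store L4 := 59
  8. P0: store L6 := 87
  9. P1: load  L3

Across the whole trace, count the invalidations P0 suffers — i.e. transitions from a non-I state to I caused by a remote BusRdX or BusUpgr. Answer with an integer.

[1] P0: load  L3 | P0:S(80), P1:I, P2:I, P3:I | bus: BusRd
[2] P2: store L2 := 84 | P0:I, P1:I, P2:M(84), P3:I | bus: BusRdX
[3] P1: load  L0 | P0:I, P1:S(0), P2:I, P3:I | bus: BusRd
[4] P2: load  L1 | P0:I, P1:I, P2:S(30), P3:I | bus: BusRd
[5] P3: load  L6 | P0:I, P1:I, P2:I, P3:S(20) | bus: BusRd
[6] P2: store L2 := 19 | P0:I, P1:I, P2:M(19), P3:I | bus: none
[7] P2: store L4 := 59 | P0:I, P1:I, P2:M(59), P3:I | bus: BusRdX
[8] P0: store L6 := 87 | P0:M(87), P1:I, P2:I, P3:I | bus: BusRdX
[9] P1: load  L3 | P0:S(80), P1:S(80), P2:I, P3:I | bus: BusRd

invalidations = 0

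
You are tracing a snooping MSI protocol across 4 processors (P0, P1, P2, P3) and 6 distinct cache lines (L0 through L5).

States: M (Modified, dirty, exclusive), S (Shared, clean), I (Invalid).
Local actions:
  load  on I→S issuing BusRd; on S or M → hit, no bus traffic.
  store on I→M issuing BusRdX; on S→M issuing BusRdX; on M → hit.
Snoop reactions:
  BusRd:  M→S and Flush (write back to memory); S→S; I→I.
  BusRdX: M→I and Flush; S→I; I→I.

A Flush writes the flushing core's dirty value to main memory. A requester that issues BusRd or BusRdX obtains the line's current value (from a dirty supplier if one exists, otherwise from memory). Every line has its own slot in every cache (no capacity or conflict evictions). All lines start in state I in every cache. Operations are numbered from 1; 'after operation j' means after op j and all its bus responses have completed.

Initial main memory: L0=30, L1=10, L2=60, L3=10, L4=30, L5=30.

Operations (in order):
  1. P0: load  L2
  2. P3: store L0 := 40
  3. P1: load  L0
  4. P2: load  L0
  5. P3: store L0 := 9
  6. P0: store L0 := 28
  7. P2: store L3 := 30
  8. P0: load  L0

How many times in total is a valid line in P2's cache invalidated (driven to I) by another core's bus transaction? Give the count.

step 1: P0: load  L2  ⟶  SIII  (L2)  txn=BusRd  M[L2]=60
step 2: P3: store L0 := 40  ⟶  IIIM  (L0)  txn=BusRdX  M[L0]=30
step 3: P1: load  L0  ⟶  ISIS  (L0)  txn=BusRd+Flush  M[L0]=40
step 4: P2: load  L0  ⟶  ISSS  (L0)  txn=BusRd  M[L0]=40
step 5: P3: store L0 := 9  ⟶  IIIM  (L0)  txn=BusRdX  M[L0]=40
step 6: P0: store L0 := 28  ⟶  MIII  (L0)  txn=BusRdX+Flush  M[L0]=9
step 7: P2: store L3 := 30  ⟶  IIMI  (L3)  txn=BusRdX  M[L3]=10
step 8: P0: load  L0  ⟶  MIII  (L0)  txn=∅  M[L0]=9

invalidations = 1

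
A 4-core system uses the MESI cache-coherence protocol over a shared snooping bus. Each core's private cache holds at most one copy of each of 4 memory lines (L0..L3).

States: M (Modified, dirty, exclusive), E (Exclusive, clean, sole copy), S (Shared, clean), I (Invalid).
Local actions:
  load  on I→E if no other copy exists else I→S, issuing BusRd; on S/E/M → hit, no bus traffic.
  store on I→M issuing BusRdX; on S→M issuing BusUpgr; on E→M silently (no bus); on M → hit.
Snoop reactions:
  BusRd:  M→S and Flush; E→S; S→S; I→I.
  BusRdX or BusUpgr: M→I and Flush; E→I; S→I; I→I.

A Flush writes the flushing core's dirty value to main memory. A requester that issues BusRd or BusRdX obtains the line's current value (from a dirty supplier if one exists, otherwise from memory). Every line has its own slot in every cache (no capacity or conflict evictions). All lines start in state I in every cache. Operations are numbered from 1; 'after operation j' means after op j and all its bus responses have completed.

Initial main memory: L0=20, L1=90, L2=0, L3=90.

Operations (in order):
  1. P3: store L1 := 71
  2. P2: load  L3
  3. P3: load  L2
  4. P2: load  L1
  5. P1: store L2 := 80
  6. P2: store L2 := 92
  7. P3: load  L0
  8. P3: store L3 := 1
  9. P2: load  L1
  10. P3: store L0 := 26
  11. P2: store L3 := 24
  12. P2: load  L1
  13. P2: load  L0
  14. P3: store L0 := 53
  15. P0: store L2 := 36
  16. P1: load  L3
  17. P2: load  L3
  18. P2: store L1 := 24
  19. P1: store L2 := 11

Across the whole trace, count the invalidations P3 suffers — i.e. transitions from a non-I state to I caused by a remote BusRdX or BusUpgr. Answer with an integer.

step 1: P3: store L1 := 71  ⟶  IIIM  (L1)  txn=BusRdX  M[L1]=90
step 2: P2: load  L3  ⟶  IIEI  (L3)  txn=BusRd  M[L3]=90
step 3: P3: load  L2  ⟶  IIIE  (L2)  txn=BusRd  M[L2]=0
step 4: P2: load  L1  ⟶  IISS  (L1)  txn=BusRd+Flush  M[L1]=71
step 5: P1: store L2 := 80  ⟶  IMII  (L2)  txn=BusRdX  M[L2]=0
step 6: P2: store L2 := 92  ⟶  IIMI  (L2)  txn=BusRdX+Flush  M[L2]=80
step 7: P3: load  L0  ⟶  IIIE  (L0)  txn=BusRd  M[L0]=20
step 8: P3: store L3 := 1  ⟶  IIIM  (L3)  txn=BusRdX  M[L3]=90
step 9: P2: load  L1  ⟶  IISS  (L1)  txn=∅  M[L1]=71
step 10: P3: store L0 := 26  ⟶  IIIM  (L0)  txn=∅  M[L0]=20
step 11: P2: store L3 := 24  ⟶  IIMI  (L3)  txn=BusRdX+Flush  M[L3]=1
step 12: P2: load  L1  ⟶  IISS  (L1)  txn=∅  M[L1]=71
step 13: P2: load  L0  ⟶  IISS  (L0)  txn=BusRd+Flush  M[L0]=26
step 14: P3: store L0 := 53  ⟶  IIIM  (L0)  txn=BusUpgr  M[L0]=26
step 15: P0: store L2 := 36  ⟶  MIII  (L2)  txn=BusRdX+Flush  M[L2]=92
step 16: P1: load  L3  ⟶  ISSI  (L3)  txn=BusRd+Flush  M[L3]=24
step 17: P2: load  L3  ⟶  ISSI  (L3)  txn=∅  M[L3]=24
step 18: P2: store L1 := 24  ⟶  IIMI  (L1)  txn=BusUpgr  M[L1]=71
step 19: P1: store L2 := 11  ⟶  IMII  (L2)  txn=BusRdX+Flush  M[L2]=36

invalidations = 3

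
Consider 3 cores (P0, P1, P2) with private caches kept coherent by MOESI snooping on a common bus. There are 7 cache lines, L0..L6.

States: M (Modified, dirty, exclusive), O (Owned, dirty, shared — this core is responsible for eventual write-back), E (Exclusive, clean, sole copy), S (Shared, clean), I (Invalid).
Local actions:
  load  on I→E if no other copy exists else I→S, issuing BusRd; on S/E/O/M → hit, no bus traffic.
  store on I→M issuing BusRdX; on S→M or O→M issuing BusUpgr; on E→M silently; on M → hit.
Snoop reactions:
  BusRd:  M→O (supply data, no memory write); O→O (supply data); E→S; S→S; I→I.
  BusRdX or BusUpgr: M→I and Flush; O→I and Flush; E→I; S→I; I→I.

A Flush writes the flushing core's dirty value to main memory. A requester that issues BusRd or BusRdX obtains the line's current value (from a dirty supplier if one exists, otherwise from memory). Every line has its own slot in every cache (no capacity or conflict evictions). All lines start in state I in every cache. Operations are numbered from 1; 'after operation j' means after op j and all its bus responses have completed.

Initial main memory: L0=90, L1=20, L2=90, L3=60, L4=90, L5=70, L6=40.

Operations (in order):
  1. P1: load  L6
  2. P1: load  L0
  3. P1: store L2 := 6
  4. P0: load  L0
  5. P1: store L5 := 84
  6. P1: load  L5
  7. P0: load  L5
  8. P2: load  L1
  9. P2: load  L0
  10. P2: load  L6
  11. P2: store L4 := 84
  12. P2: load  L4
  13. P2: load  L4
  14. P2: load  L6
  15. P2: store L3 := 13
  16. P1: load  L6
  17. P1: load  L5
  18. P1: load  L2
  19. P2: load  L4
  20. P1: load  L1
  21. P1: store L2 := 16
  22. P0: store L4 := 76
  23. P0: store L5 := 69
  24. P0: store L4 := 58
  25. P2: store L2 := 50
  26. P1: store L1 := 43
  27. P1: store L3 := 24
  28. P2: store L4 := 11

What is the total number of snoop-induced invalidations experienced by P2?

  op1 P1: load  L6 → I/E/I on L6; bus BusRd; mem=40
  op2 P1: load  L0 → I/E/I on L0; bus BusRd; mem=90
  op3 P1: store L2 := 6 → I/M/I on L2; bus BusRdX; mem=90
  op4 P0: load  L0 → S/S/I on L0; bus BusRd; mem=90
  op5 P1: store L5 := 84 → I/M/I on L5; bus BusRdX; mem=70
  op6 P1: load  L5 → I/M/I on L5; bus (none); mem=70
  op7 P0: load  L5 → S/O/I on L5; bus BusRd; mem=70
  op8 P2: load  L1 → I/I/E on L1; bus BusRd; mem=20
  op9 P2: load  L0 → S/S/S on L0; bus BusRd; mem=90
  op10 P2: load  L6 → I/S/S on L6; bus BusRd; mem=40
  op11 P2: store L4 := 84 → I/I/M on L4; bus BusRdX; mem=90
  op12 P2: load  L4 → I/I/M on L4; bus (none); mem=90
  op13 P2: load  L4 → I/I/M on L4; bus (none); mem=90
  op14 P2: load  L6 → I/S/S on L6; bus (none); mem=40
  op15 P2: store L3 := 13 → I/I/M on L3; bus BusRdX; mem=60
  op16 P1: load  L6 → I/S/S on L6; bus (none); mem=40
  op17 P1: load  L5 → S/O/I on L5; bus (none); mem=70
  op18 P1: load  L2 → I/M/I on L2; bus (none); mem=90
  op19 P2: load  L4 → I/I/M on L4; bus (none); mem=90
  op20 P1: load  L1 → I/S/S on L1; bus BusRd; mem=20
  op21 P1: store L2 := 16 → I/M/I on L2; bus (none); mem=90
  op22 P0: store L4 := 76 → M/I/I on L4; bus BusRdX Flush; mem=84
  op23 P0: store L5 := 69 → M/I/I on L5; bus BusUpgr Flush; mem=84
  op24 P0: store L4 := 58 → M/I/I on L4; bus (none); mem=84
  op25 P2: store L2 := 50 → I/I/M on L2; bus BusRdX Flush; mem=16
  op26 P1: store L1 := 43 → I/M/I on L1; bus BusUpgr; mem=20
  op27 P1: store L3 := 24 → I/M/I on L3; bus BusRdX Flush; mem=13
  op28 P2: store L4 := 11 → I/I/M on L4; bus BusRdX Flush; mem=58

invalidations = 3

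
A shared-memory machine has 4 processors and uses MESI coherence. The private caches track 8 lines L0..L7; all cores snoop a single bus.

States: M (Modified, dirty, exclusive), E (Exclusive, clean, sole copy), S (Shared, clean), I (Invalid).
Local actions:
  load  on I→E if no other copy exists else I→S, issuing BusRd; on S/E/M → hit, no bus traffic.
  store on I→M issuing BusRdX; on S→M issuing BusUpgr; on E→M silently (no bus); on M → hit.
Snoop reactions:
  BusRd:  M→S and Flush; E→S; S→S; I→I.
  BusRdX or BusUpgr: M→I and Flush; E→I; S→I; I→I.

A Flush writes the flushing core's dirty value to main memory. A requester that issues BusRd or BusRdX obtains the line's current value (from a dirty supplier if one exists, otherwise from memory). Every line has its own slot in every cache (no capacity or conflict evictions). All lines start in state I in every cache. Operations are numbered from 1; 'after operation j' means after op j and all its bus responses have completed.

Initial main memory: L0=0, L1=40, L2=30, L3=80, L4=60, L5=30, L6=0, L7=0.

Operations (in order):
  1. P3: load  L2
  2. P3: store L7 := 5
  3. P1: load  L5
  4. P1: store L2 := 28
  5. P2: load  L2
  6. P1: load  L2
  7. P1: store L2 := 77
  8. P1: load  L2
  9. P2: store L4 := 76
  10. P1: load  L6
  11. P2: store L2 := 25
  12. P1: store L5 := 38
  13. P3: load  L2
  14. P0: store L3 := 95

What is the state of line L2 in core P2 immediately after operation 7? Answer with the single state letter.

state = I

1. P3: load  L2  bus=[BusRd]  L2: P0=I P1=I P2=I P3=E  mem[L2]=30
2. P3: store L7 := 5  bus=[BusRdX]  L7: P0=I P1=I P2=I P3=M  mem[L7]=0
3. P1: load  L5  bus=[BusRd]  L5: P0=I P1=E P2=I P3=I  mem[L5]=30
4. P1: store L2 := 28  bus=[BusRdX]  L2: P0=I P1=M P2=I P3=I  mem[L2]=30
5. P2: load  L2  bus=[BusRd,Flush]  L2: P0=I P1=S P2=S P3=I  mem[L2]=28
6. P1: load  L2  bus=[-]  L2: P0=I P1=S P2=S P3=I  mem[L2]=28
7. P1: store L2 := 77  bus=[BusUpgr]  L2: P0=I P1=M P2=I P3=I  mem[L2]=28
8. P1: load  L2  bus=[-]  L2: P0=I P1=M P2=I P3=I  mem[L2]=28
9. P2: store L4 := 76  bus=[BusRdX]  L4: P0=I P1=I P2=M P3=I  mem[L4]=60
10. P1: load  L6  bus=[BusRd]  L6: P0=I P1=E P2=I P3=I  mem[L6]=0
11. P2: store L2 := 25  bus=[BusRdX,Flush]  L2: P0=I P1=I P2=M P3=I  mem[L2]=77
12. P1: store L5 := 38  bus=[-]  L5: P0=I P1=M P2=I P3=I  mem[L5]=30
13. P3: load  L2  bus=[BusRd,Flush]  L2: P0=I P1=I P2=S P3=S  mem[L2]=25
14. P0: store L3 := 95  bus=[BusRdX]  L3: P0=M P1=I P2=I P3=I  mem[L3]=80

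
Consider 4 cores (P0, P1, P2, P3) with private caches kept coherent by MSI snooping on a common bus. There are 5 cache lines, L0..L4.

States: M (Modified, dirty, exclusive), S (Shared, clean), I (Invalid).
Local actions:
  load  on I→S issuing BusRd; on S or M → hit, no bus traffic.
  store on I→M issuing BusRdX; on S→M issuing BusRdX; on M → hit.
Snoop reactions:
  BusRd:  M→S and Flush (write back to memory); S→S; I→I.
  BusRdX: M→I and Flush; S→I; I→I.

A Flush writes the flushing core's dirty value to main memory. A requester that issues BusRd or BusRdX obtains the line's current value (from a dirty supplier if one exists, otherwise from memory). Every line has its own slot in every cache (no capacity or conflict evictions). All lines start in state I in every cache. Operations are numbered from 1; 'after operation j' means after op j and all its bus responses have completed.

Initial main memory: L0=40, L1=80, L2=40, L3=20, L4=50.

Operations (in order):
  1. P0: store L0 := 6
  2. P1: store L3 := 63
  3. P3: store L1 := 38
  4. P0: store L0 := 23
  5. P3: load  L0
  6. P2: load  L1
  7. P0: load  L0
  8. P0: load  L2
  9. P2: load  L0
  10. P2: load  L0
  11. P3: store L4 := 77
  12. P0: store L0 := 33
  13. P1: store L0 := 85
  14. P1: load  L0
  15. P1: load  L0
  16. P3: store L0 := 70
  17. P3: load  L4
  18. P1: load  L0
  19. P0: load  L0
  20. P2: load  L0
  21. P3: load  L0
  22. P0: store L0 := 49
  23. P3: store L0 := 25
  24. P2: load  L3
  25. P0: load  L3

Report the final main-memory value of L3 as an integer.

memory[L3] = 63

  op1 P0: store L0 := 6 → M/I/I/I on L0; bus BusRdX; mem=40
  op2 P1: store L3 := 63 → I/M/I/I on L3; bus BusRdX; mem=20
  op3 P3: store L1 := 38 → I/I/I/M on L1; bus BusRdX; mem=80
  op4 P0: store L0 := 23 → M/I/I/I on L0; bus (none); mem=40
  op5 P3: load  L0 → S/I/I/S on L0; bus BusRd Flush; mem=23
  op6 P2: load  L1 → I/I/S/S on L1; bus BusRd Flush; mem=38
  op7 P0: load  L0 → S/I/I/S on L0; bus (none); mem=23
  op8 P0: load  L2 → S/I/I/I on L2; bus BusRd; mem=40
  op9 P2: load  L0 → S/I/S/S on L0; bus BusRd; mem=23
  op10 P2: load  L0 → S/I/S/S on L0; bus (none); mem=23
  op11 P3: store L4 := 77 → I/I/I/M on L4; bus BusRdX; mem=50
  op12 P0: store L0 := 33 → M/I/I/I on L0; bus BusRdX; mem=23
  op13 P1: store L0 := 85 → I/M/I/I on L0; bus BusRdX Flush; mem=33
  op14 P1: load  L0 → I/M/I/I on L0; bus (none); mem=33
  op15 P1: load  L0 → I/M/I/I on L0; bus (none); mem=33
  op16 P3: store L0 := 70 → I/I/I/M on L0; bus BusRdX Flush; mem=85
  op17 P3: load  L4 → I/I/I/M on L4; bus (none); mem=50
  op18 P1: load  L0 → I/S/I/S on L0; bus BusRd Flush; mem=70
  op19 P0: load  L0 → S/S/I/S on L0; bus BusRd; mem=70
  op20 P2: load  L0 → S/S/S/S on L0; bus BusRd; mem=70
  op21 P3: load  L0 → S/S/S/S on L0; bus (none); mem=70
  op22 P0: store L0 := 49 → M/I/I/I on L0; bus BusRdX; mem=70
  op23 P3: store L0 := 25 → I/I/I/M on L0; bus BusRdX Flush; mem=49
  op24 P2: load  L3 → I/S/S/I on L3; bus BusRd Flush; mem=63
  op25 P0: load  L3 → S/S/S/I on L3; bus BusRd; mem=63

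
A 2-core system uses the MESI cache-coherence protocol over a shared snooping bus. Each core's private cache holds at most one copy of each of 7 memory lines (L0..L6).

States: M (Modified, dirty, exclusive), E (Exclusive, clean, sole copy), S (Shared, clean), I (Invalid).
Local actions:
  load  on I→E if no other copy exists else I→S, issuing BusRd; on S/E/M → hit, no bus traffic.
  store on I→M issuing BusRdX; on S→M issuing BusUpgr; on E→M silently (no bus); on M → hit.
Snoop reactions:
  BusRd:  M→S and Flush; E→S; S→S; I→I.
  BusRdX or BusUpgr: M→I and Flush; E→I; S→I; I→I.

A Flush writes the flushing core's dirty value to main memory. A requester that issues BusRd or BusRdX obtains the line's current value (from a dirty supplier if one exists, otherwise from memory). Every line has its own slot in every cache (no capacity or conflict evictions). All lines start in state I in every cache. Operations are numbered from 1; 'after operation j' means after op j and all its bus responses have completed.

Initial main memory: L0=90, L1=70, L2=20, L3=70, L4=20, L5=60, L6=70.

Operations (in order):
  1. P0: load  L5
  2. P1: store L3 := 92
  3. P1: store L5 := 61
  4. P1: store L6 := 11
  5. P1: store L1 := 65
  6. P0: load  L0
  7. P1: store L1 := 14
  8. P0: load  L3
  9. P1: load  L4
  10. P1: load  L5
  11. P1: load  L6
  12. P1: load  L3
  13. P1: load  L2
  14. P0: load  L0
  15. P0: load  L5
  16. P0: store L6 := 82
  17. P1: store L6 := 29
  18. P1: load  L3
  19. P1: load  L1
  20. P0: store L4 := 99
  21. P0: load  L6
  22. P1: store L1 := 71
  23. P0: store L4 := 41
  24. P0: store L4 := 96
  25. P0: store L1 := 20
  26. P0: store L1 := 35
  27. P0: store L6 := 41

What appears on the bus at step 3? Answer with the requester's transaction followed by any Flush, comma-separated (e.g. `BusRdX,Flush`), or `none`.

[1] P0: load  L5 | P0:E(60), P1:I | bus: BusRd
[2] P1: store L3 := 92 | P0:I, P1:M(92) | bus: BusRdX
[3] P1: store L5 := 61 | P0:I, P1:M(61) | bus: BusRdX
[4] P1: store L6 := 11 | P0:I, P1:M(11) | bus: BusRdX
[5] P1: store L1 := 65 | P0:I, P1:M(65) | bus: BusRdX
[6] P0: load  L0 | P0:E(90), P1:I | bus: BusRd
[7] P1: store L1 := 14 | P0:I, P1:M(14) | bus: none
[8] P0: load  L3 | P0:S(92), P1:S(92) | bus: BusRd,Flush
[9] P1: load  L4 | P0:I, P1:E(20) | bus: BusRd
[10] P1: load  L5 | P0:I, P1:M(61) | bus: none
[11] P1: load  L6 | P0:I, P1:M(11) | bus: none
[12] P1: load  L3 | P0:S(92), P1:S(92) | bus: none
[13] P1: load  L2 | P0:I, P1:E(20) | bus: BusRd
[14] P0: load  L0 | P0:E(90), P1:I | bus: none
[15] P0: load  L5 | P0:S(61), P1:S(61) | bus: BusRd,Flush
[16] P0: store L6 := 82 | P0:M(82), P1:I | bus: BusRdX,Flush
[17] P1: store L6 := 29 | P0:I, P1:M(29) | bus: BusRdX,Flush
[18] P1: load  L3 | P0:S(92), P1:S(92) | bus: none
[19] P1: load  L1 | P0:I, P1:M(14) | bus: none
[20] P0: store L4 := 99 | P0:M(99), P1:I | bus: BusRdX
[21] P0: load  L6 | P0:S(29), P1:S(29) | bus: BusRd,Flush
[22] P1: store L1 := 71 | P0:I, P1:M(71) | bus: none
[23] P0: store L4 := 41 | P0:M(41), P1:I | bus: none
[24] P0: store L4 := 96 | P0:M(96), P1:I | bus: none
[25] P0: store L1 := 20 | P0:M(20), P1:I | bus: BusRdX,Flush
[26] P0: store L1 := 35 | P0:M(35), P1:I | bus: none
[27] P0: store L6 := 41 | P0:M(41), P1:I | bus: BusUpgr

bus = BusRdX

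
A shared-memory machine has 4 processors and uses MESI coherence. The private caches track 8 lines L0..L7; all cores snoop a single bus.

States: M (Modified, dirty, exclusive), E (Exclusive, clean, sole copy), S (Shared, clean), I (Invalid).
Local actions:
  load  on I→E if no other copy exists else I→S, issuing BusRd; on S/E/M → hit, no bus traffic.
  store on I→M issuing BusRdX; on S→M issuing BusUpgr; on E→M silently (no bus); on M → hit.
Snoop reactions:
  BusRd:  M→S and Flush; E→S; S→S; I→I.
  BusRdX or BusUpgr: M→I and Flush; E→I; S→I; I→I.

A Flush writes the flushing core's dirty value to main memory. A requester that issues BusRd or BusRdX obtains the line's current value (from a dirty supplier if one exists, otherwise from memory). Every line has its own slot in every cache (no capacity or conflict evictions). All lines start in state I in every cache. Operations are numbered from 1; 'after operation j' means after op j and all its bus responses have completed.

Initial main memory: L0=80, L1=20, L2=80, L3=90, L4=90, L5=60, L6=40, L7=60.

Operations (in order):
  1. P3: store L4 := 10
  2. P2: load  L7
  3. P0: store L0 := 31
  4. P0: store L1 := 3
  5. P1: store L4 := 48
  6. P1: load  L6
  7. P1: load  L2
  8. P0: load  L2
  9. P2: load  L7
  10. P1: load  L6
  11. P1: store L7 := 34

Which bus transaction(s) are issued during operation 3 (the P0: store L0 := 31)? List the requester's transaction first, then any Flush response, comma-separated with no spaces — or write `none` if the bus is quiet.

  op1 P3: store L4 := 10 → I/I/I/M on L4; bus BusRdX; mem=90
  op2 P2: load  L7 → I/I/E/I on L7; bus BusRd; mem=60
  op3 P0: store L0 := 31 → M/I/I/I on L0; bus BusRdX; mem=80
  op4 P0: store L1 := 3 → M/I/I/I on L1; bus BusRdX; mem=20
  op5 P1: store L4 := 48 → I/M/I/I on L4; bus BusRdX Flush; mem=10
  op6 P1: load  L6 → I/E/I/I on L6; bus BusRd; mem=40
  op7 P1: load  L2 → I/E/I/I on L2; bus BusRd; mem=80
  op8 P0: load  L2 → S/S/I/I on L2; bus BusRd; mem=80
  op9 P2: load  L7 → I/I/E/I on L7; bus (none); mem=60
  op10 P1: load  L6 → I/E/I/I on L6; bus (none); mem=40
  op11 P1: store L7 := 34 → I/M/I/I on L7; bus BusRdX; mem=60

bus = BusRdX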